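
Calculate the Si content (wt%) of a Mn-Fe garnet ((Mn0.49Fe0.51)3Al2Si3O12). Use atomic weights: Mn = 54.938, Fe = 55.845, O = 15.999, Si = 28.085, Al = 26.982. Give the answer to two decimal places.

Formula mass = 1.47×54.938 + 1.53×55.845 + 2×26.982 + 3×28.085 + 12×15.999 = 496.409 g/mol, of which 84.255 g is Si.
So Si makes up 84.255/496.409 = 0.1697 of the mass, i.e. 16.97%.

16.97 wt%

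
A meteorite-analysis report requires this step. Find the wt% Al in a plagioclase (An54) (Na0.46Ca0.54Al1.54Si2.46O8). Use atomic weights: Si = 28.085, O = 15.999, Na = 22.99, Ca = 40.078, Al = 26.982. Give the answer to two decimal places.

Molar mass of Na0.46Ca0.54Al1.54Si2.46O8: 0.46×22.99 + 0.54×40.078 + 1.54×26.982 + 2.46×28.085 + 8×15.999 = 270.851 g/mol.
Mass of Al per formula unit: 1.54 × 26.982 = 41.552 g.
Weight fraction Al = 41.552 / 270.851 = 0.1534.

15.34 weight percent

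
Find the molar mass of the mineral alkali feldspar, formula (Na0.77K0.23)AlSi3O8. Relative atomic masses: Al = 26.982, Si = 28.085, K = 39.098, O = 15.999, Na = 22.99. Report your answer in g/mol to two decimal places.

Na: 0.77 × 22.99 = 17.7023
K: 0.23 × 39.098 = 8.9925
Al: 1 × 26.982 = 26.9820
Si: 3 × 28.085 = 84.2550
O: 8 × 15.999 = 127.9920
Summing the contributions gives the formula mass.

265.92 g/mol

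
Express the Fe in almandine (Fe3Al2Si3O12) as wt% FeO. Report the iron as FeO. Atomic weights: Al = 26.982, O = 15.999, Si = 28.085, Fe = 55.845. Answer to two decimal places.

43.30 wt%

Formula mass = 497.742 g/mol.
3 Fe → 3.0000 mol FeO per formula unit; M(FeO) = 71.844, so FeO mass = 215.532 g.
215.532/497.742 × 100 = 43.30 wt%.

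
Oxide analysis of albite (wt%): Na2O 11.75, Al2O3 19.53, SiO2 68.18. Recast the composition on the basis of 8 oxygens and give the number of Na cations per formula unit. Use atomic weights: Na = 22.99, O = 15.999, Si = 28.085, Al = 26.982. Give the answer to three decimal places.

11.75 wt% Na2O ÷ 61.979 g/mol = 0.18958 mol, giving 0.37916 Na and 0.18958 O.
19.53 wt% Al2O3 ÷ 101.961 g/mol = 0.19154 mol, giving 0.38308 Al and 0.57462 O.
68.18 wt% SiO2 ÷ 60.083 g/mol = 1.13476 mol, giving 1.13476 Si and 2.26952 O.
Oxygen sums to 3.03372; scaling by 8/3.03372 = 2.63703 puts the formula on 8 O.
Na: 0.37916 × 2.63703 = 1.000 atoms per formula unit.

1.000 Na apfu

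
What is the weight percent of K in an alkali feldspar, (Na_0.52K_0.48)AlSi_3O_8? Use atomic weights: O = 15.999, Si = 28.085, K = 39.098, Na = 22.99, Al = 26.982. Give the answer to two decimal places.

Formula mass = 0.52·22.99 + 0.48·39.098 + 1·26.982 + 3·28.085 + 8·15.999 = 269.951 g/mol, of which 18.767 g is K.
So K makes up 18.767/269.951 = 0.0695 of the mass, i.e. 6.95%.

6.95 mass %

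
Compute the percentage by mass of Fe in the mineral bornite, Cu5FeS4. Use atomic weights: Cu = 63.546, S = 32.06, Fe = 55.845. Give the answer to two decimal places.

Formula mass = 5*63.546 + 1*55.845 + 4*32.06 = 501.815 g/mol, of which 55.845 g is Fe.
So Fe makes up 55.845/501.815 = 0.1113 of the mass, i.e. 11.13%.

11.13 weight percent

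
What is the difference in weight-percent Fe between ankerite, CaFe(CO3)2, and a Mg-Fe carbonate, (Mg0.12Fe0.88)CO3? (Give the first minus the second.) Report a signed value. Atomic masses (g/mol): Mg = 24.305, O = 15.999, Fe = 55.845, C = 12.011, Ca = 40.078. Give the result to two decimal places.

M(CaFe(CO3)2) = 215.939 g/mol, so wt% Fe = 55.845/215.939 × 100 = 25.86%.
M((Mg0.12Fe0.88)CO3) = 112.068 g/mol, so wt% Fe = 49.144/112.068 × 100 = 43.85%.
25.86 − 43.85 = -17.99 pp.

-17.99 percentage points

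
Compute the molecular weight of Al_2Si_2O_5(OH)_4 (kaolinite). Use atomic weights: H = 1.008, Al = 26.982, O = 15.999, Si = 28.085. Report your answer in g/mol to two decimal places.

The formula mass is the sum 2(26.982) + 2(28.085) + 9(15.999) + 4(1.008).

258.16 g/mol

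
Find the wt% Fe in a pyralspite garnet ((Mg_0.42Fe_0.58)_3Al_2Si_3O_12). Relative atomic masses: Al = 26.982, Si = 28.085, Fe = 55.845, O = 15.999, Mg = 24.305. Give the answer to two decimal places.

21.22 mass %

M((Mg_0.42Fe_0.58)_3Al_2Si_3O_12) = 458.002 g/mol.
Fe contributes 1.74 × 55.845 = 97.170 g per mole.
97.170/458.002 = 0.2122 → 21.22%.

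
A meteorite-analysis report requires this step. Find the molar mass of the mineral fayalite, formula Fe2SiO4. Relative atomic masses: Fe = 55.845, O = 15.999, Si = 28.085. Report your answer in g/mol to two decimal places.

203.77 g/mol

M = 2·55.845 + 1·28.085 + 4·15.999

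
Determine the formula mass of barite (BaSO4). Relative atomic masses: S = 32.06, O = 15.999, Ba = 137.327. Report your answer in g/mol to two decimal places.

233.38 g/mol

M = 1·137.327 + 1·32.06 + 4·15.999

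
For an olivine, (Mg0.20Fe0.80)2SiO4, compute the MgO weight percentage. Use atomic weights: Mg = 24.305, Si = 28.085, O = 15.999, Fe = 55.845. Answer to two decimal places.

8.43 wt%

Molar mass of (Mg0.20Fe0.80)2SiO4 = 0.40×24.305 + 1.60×55.845 + 1×28.085 + 4×15.999 = 191.155 g/mol.
Each formula unit contains 0.40 Mg, equivalent to 0.40/1 = 0.4000 mol MgO.
M(MgO) = 1×24.305 + 1×15.999 = 40.304 g/mol.
Mass of MgO per formula unit = 0.4000 × 40.304 = 16.122 g.
MgO wt% = 16.122 / 191.155 × 100 = 8.43%.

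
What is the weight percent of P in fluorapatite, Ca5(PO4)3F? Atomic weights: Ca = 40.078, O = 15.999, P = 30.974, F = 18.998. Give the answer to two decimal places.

18.43 mass %

M(Ca5(PO4)3F) = 504.298 g/mol.
P contributes 3 × 30.974 = 92.922 g per mole.
92.922/504.298 = 0.1843 → 18.43%.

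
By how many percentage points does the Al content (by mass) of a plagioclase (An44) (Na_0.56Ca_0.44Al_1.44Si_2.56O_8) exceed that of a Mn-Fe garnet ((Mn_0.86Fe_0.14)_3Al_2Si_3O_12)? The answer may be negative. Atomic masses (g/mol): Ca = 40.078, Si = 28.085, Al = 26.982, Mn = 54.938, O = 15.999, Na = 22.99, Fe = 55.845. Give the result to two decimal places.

First mineral: 38.854 g Al in 269.252 g formula = 14.43 wt% Al.
Second mineral: 53.964 g Al in 495.402 g formula = 10.89 wt% Al.
14.43% − 10.89% gives a difference of 3.54 percentage points.

3.54 percentage points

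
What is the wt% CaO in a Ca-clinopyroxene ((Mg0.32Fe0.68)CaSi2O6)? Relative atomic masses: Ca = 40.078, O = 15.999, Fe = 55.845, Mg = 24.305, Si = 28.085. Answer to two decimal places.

23.56 wt%

M((Mg0.32Fe0.68)CaSi2O6) = 237.994 g/mol; M(CaO) = 56.077 g/mol.
Moles CaO per formula unit = 1 Ca ÷ 1 = 1.0000.
CaO fraction = (1.0000 × 56.077) / 237.994 = 56.077/237.994 = 0.2356.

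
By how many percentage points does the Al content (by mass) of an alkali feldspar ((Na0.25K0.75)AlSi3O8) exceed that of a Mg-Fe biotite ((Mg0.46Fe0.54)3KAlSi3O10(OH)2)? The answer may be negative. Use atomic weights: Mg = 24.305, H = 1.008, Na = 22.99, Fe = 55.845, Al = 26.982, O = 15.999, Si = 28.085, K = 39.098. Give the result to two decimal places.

4.08 percentage points

First mineral: 26.982 g Al in 274.300 g formula = 9.84 wt% Al.
Second mineral: 26.982 g Al in 468.349 g formula = 5.76 wt% Al.
9.84% − 5.76% gives a difference of 4.08 percentage points.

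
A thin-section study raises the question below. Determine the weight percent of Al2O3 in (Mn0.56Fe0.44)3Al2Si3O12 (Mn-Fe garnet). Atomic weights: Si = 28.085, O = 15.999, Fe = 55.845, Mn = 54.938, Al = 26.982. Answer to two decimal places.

Molar mass of (Mn0.56Fe0.44)3Al2Si3O12 = 1.68×54.938 + 1.32×55.845 + 2×26.982 + 3×28.085 + 12×15.999 = 496.218 g/mol.
Each formula unit contains 2 Al, equivalent to 2/2 = 1.0000 mol Al2O3.
M(Al2O3) = 2×26.982 + 3×15.999 = 101.961 g/mol.
Mass of Al2O3 per formula unit = 1.0000 × 101.961 = 101.961 g.
Al2O3 wt% = 101.961 / 496.218 × 100 = 20.55%.

20.55 wt%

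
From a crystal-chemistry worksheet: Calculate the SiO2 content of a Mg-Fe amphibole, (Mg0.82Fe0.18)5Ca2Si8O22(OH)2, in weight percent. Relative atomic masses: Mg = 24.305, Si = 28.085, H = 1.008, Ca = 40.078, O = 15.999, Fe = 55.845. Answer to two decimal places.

57.17 wt%

M((Mg0.82Fe0.18)5Ca2Si8O22(OH)2) = 840.739 g/mol; M(SiO2) = 60.083 g/mol.
Moles SiO2 per formula unit = 8 Si ÷ 1 = 8.0000.
SiO2 fraction = (8.0000 × 60.083) / 840.739 = 480.664/840.739 = 0.5717.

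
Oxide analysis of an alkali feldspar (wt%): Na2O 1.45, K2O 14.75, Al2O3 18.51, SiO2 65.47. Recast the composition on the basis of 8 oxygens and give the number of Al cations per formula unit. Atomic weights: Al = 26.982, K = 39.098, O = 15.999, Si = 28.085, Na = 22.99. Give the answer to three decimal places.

Na2O: 1.45/61.979 = 0.02340 mol → 0.04680 mol Na, 0.02340 mol O.
K2O: 14.75/94.195 = 0.15659 mol → 0.31318 mol K, 0.15659 mol O.
Al2O3: 18.51/101.961 = 0.18154 mol → 0.36308 mol Al, 0.54462 mol O.
SiO2: 65.47/60.083 = 1.08966 mol → 1.08966 mol Si, 2.17932 mol O.
Total oxygen = 2.90393 mol. Normalization factor = 8/2.90393 = 2.75489.
Al per 8 O = 0.36308 × 2.75489 = 1.000.

1.000 Al apfu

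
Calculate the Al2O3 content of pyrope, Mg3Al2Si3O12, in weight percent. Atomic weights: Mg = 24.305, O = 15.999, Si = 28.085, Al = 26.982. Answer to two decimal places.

Molar mass of Mg3Al2Si3O12 = 3×24.305 + 2×26.982 + 3×28.085 + 12×15.999 = 403.122 g/mol.
Each formula unit contains 2 Al, equivalent to 2/2 = 1.0000 mol Al2O3.
M(Al2O3) = 2×26.982 + 3×15.999 = 101.961 g/mol.
Mass of Al2O3 per formula unit = 1.0000 × 101.961 = 101.961 g.
Al2O3 wt% = 101.961 / 403.122 × 100 = 25.29%.

25.29 wt%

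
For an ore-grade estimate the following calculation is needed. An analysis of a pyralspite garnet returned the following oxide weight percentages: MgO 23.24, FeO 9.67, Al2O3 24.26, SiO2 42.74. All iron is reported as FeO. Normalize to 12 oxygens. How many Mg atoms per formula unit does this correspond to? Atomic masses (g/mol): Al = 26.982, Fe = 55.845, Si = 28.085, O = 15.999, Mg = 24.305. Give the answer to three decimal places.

MgO: 23.24/40.304 = 0.57662 mol → 0.57662 mol Mg, 0.57662 mol O.
FeO: 9.67/71.844 = 0.13460 mol → 0.13460 mol Fe, 0.13460 mol O.
Al2O3: 24.26/101.961 = 0.23793 mol → 0.47586 mol Al, 0.71379 mol O.
SiO2: 42.74/60.083 = 0.71135 mol → 0.71135 mol Si, 1.42270 mol O.
Total oxygen = 2.84771 mol. Normalization factor = 12/2.84771 = 4.21391.
Mg per 12 O = 0.57662 × 4.21391 = 2.430.

2.430 Mg apfu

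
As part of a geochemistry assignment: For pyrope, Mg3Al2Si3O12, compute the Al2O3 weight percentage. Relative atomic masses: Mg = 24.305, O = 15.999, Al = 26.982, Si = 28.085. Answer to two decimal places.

M(Mg3Al2Si3O12) = 403.122 g/mol; M(Al2O3) = 101.961 g/mol.
Moles Al2O3 per formula unit = 2 Al ÷ 2 = 1.0000.
Al2O3 fraction = (1.0000 × 101.961) / 403.122 = 101.961/403.122 = 0.2529.

25.29 wt%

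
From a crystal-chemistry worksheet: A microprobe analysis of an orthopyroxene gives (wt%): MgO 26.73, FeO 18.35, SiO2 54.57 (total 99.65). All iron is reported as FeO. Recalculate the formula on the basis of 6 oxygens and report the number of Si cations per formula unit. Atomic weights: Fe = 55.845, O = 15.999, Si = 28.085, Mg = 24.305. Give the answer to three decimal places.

1.992 Si apfu

MgO: 26.73/40.304 = 0.66321 mol → 0.66321 mol Mg, 0.66321 mol O.
FeO: 18.35/71.844 = 0.25541 mol → 0.25541 mol Fe, 0.25541 mol O.
SiO2: 54.57/60.083 = 0.90824 mol → 0.90824 mol Si, 1.81648 mol O.
Total oxygen = 2.73510 mol. Normalization factor = 6/2.73510 = 2.19370.
Si per 6 O = 0.90824 × 2.19370 = 1.992.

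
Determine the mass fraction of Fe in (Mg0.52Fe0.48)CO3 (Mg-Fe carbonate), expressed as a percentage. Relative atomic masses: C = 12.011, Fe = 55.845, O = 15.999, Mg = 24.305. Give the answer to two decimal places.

Formula mass = 0.52×24.305 + 0.48×55.845 + 1×12.011 + 3×15.999 = 99.452 g/mol, of which 26.806 g is Fe.
So Fe makes up 26.806/99.452 = 0.2695 of the mass, i.e. 26.95%.

26.95 weight percent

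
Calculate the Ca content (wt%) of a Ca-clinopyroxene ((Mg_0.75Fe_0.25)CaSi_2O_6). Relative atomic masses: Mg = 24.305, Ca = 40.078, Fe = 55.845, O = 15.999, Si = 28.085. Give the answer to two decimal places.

Formula mass = 0.75·24.305 + 0.25·55.845 + 1·40.078 + 2·28.085 + 6·15.999 = 224.432 g/mol, of which 40.078 g is Ca.
So Ca makes up 40.078/224.432 = 0.1786 of the mass, i.e. 17.86%.

17.86 wt%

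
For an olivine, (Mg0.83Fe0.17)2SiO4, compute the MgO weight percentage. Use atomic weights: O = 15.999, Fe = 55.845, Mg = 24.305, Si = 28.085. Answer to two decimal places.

44.19 wt%

Formula mass = 151.415 g/mol.
1.66 Mg → 1.6600 mol MgO per formula unit; M(MgO) = 40.304, so MgO mass = 66.905 g.
66.905/151.415 × 100 = 44.19 wt%.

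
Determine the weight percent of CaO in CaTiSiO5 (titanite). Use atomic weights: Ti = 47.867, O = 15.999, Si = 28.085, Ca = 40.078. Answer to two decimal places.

Formula mass = 196.025 g/mol.
1 Ca → 1.0000 mol CaO per formula unit; M(CaO) = 56.077, so CaO mass = 56.077 g.
56.077/196.025 × 100 = 28.61 wt%.

28.61 wt%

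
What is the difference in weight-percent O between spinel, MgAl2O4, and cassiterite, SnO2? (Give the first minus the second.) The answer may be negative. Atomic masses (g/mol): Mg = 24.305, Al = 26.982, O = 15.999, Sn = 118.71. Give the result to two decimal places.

M(MgAl2O4) = 142.265 g/mol, so wt% O = 63.996/142.265 × 100 = 44.98%.
M(SnO2) = 150.708 g/mol, so wt% O = 31.998/150.708 × 100 = 21.23%.
44.98 − 21.23 = 23.75 pp.

23.75 percentage points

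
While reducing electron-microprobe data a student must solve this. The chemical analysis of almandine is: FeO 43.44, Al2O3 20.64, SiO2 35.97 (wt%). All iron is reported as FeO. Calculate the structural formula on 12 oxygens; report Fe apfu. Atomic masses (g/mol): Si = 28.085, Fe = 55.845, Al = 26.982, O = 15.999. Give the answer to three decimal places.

FeO (M=71.844): mol = 0.60464; Fe = 0.60464, O = 0.60464.
Al2O3 (M=101.961): mol = 0.20243; Al = 0.40486, O = 0.60729.
SiO2 (M=60.083): mol = 0.59867; Si = 0.59867, O = 1.19734.
ΣO = 2.40927; factor = 12/ΣO = 4.98076.
Fe apfu = 0.60464 × 4.98076 = 3.012.

3.012 Fe apfu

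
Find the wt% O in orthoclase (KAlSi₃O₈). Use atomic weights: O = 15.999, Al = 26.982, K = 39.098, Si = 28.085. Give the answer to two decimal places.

45.99 mass %

Formula mass = 1·39.098 + 1·26.982 + 3·28.085 + 8·15.999 = 278.327 g/mol, of which 127.992 g is O.
So O makes up 127.992/278.327 = 0.4599 of the mass, i.e. 45.99%.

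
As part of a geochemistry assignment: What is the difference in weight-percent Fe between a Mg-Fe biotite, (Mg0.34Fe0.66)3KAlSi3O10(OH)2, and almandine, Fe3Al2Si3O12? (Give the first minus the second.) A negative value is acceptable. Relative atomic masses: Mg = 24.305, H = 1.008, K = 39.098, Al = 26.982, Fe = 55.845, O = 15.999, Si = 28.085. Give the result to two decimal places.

-10.61 percentage points

Fe in (Mg0.34Fe0.66)3KAlSi3O10(OH)2: molar mass 479.703 g/mol; 1.98×55.845 = 110.573 g → 23.05 wt%.
Fe in Fe3Al2Si3O12: molar mass 497.742 g/mol; 3×55.845 = 167.535 g → 33.66 wt%.
Difference = 23.05 − 33.66 = -10.61 percentage points.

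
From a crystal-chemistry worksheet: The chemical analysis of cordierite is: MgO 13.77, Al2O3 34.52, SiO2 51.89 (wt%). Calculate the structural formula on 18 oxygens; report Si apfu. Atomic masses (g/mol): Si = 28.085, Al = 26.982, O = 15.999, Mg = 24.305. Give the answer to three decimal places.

13.77 wt% MgO ÷ 40.304 g/mol = 0.34165 mol, giving 0.34165 Mg and 0.34165 O.
34.52 wt% Al2O3 ÷ 101.961 g/mol = 0.33856 mol, giving 0.67712 Al and 1.01568 O.
51.89 wt% SiO2 ÷ 60.083 g/mol = 0.86364 mol, giving 0.86364 Si and 1.72728 O.
Oxygen sums to 3.08461; scaling by 18/3.08461 = 5.83542 puts the formula on 18 O.
Si: 0.86364 × 5.83542 = 5.040 atoms per formula unit.

5.040 Si apfu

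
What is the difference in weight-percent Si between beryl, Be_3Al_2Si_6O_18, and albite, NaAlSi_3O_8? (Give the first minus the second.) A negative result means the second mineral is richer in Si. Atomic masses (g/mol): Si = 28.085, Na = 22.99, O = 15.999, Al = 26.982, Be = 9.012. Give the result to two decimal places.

-0.78 percentage points

Si in Be_3Al_2Si_6O_18: molar mass 537.492 g/mol; 6×28.085 = 168.510 g → 31.35 wt%.
Si in NaAlSi_3O_8: molar mass 262.219 g/mol; 3×28.085 = 84.255 g → 32.13 wt%.
Difference = 31.35 − 32.13 = -0.78 percentage points.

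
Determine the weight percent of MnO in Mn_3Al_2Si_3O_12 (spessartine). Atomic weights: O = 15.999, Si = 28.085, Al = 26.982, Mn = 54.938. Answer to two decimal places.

M(Mn_3Al_2Si_3O_12) = 495.021 g/mol; M(MnO) = 70.937 g/mol.
Moles MnO per formula unit = 3 Mn ÷ 1 = 3.0000.
MnO fraction = (3.0000 × 70.937) / 495.021 = 212.811/495.021 = 0.4299.

42.99 wt%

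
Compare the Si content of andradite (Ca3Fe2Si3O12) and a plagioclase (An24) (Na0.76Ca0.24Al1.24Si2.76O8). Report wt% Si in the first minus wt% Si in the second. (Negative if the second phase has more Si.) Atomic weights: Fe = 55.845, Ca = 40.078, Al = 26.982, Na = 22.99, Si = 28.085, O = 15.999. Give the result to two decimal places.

Si in Ca3Fe2Si3O12: molar mass 508.167 g/mol; 3×28.085 = 84.255 g → 16.58 wt%.
Si in Na0.76Ca0.24Al1.24Si2.76O8: molar mass 266.055 g/mol; 2.76×28.085 = 77.515 g → 29.13 wt%.
Difference = 16.58 − 29.13 = -12.55 percentage points.

-12.55 percentage points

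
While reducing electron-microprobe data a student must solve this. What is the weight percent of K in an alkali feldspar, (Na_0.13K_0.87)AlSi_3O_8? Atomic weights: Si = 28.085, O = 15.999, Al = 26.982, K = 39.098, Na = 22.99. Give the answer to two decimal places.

12.31 mass %

Molar mass of (Na_0.13K_0.87)AlSi_3O_8: 0.13·22.99 + 0.87·39.098 + 1·26.982 + 3·28.085 + 8·15.999 = 276.233 g/mol.
Mass of K per formula unit: 0.87 × 39.098 = 34.015 g.
Weight fraction K = 34.015 / 276.233 = 0.1231.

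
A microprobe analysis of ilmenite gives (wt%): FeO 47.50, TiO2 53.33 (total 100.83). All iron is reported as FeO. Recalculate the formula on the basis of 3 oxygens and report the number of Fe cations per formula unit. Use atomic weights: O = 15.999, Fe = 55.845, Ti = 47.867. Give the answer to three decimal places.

47.50 wt% FeO ÷ 71.844 g/mol = 0.66115 mol, giving 0.66115 Fe and 0.66115 O.
53.33 wt% TiO2 ÷ 79.865 g/mol = 0.66775 mol, giving 0.66775 Ti and 1.33550 O.
Oxygen sums to 1.99665; scaling by 3/1.99665 = 1.50252 puts the formula on 3 O.
Fe: 0.66115 × 1.50252 = 0.993 atoms per formula unit.

0.993 Fe apfu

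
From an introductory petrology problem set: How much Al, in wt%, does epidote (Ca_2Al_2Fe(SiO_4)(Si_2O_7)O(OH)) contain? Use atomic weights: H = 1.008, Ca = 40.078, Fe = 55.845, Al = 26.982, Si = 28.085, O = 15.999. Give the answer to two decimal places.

Molar mass of Ca_2Al_2Fe(SiO_4)(Si_2O_7)O(OH): 2*40.078 + 2*26.982 + 1*55.845 + 3*28.085 + 13*15.999 + 1*1.008 = 483.215 g/mol.
Mass of Al per formula unit: 2 × 26.982 = 53.964 g.
Weight fraction Al = 53.964 / 483.215 = 0.1117.

11.17 wt%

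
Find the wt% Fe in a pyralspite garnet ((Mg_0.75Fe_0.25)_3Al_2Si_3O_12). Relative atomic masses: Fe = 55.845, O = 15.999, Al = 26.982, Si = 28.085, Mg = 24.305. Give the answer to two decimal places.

Formula mass = 2.25*24.305 + 0.75*55.845 + 2*26.982 + 3*28.085 + 12*15.999 = 426.777 g/mol, of which 41.884 g is Fe.
So Fe makes up 41.884/426.777 = 0.0981 of the mass, i.e. 9.81%.

9.81 weight percent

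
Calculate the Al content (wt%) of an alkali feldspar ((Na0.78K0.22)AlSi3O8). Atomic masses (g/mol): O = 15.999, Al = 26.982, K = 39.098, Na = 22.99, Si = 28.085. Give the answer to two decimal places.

Molar mass of (Na0.78K0.22)AlSi3O8: 0.78*22.99 + 0.22*39.098 + 1*26.982 + 3*28.085 + 8*15.999 = 265.763 g/mol.
Mass of Al per formula unit: 1 × 26.982 = 26.982 g.
Weight fraction Al = 26.982 / 265.763 = 0.1015.

10.15 wt%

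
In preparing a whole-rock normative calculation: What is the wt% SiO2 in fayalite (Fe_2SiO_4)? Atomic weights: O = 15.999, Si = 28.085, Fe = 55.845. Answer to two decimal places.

Formula mass = 203.771 g/mol.
1 Si → 1.0000 mol SiO2 per formula unit; M(SiO2) = 60.083, so SiO2 mass = 60.083 g.
60.083/203.771 × 100 = 29.49 wt%.

29.49 wt%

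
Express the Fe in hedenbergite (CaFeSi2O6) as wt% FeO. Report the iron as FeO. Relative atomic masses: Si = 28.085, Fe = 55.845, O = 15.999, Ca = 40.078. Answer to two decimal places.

Molar mass of CaFeSi2O6 = 1·40.078 + 1·55.845 + 2·28.085 + 6·15.999 = 248.087 g/mol.
Each formula unit contains 1 Fe, equivalent to 1/1 = 1.0000 mol FeO.
M(FeO) = 1×55.845 + 1×15.999 = 71.844 g/mol.
Mass of FeO per formula unit = 1.0000 × 71.844 = 71.844 g.
FeO wt% = 71.844 / 248.087 × 100 = 28.96%.

28.96 wt%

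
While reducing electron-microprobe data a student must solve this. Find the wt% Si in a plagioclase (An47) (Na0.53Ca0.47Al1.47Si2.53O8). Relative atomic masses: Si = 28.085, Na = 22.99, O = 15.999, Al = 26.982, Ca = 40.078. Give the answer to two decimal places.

M(Na0.53Ca0.47Al1.47Si2.53O8) = 269.732 g/mol.
Si contributes 2.53 × 28.085 = 71.055 g per mole.
71.055/269.732 = 0.2634 → 26.34%.

26.34 mass %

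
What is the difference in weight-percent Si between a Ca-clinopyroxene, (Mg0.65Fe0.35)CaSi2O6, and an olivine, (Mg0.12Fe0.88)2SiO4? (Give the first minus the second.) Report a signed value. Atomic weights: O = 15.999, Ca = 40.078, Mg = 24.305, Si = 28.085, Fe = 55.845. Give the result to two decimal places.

M((Mg0.65Fe0.35)CaSi2O6) = 227.586 g/mol, so wt% Si = 56.170/227.586 × 100 = 24.68%.
M((Mg0.12Fe0.88)2SiO4) = 196.201 g/mol, so wt% Si = 28.085/196.201 × 100 = 14.31%.
24.68 − 14.31 = 10.37 pp.

10.37 percentage points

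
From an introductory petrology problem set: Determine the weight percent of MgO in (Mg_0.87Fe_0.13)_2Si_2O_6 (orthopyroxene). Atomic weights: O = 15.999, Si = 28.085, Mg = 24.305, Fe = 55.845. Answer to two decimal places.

Molar mass of (Mg_0.87Fe_0.13)_2Si_2O_6 = 1.74*24.305 + 0.26*55.845 + 2*28.085 + 6*15.999 = 208.974 g/mol.
Each formula unit contains 1.74 Mg, equivalent to 1.74/1 = 1.7400 mol MgO.
M(MgO) = 1×24.305 + 1×15.999 = 40.304 g/mol.
Mass of MgO per formula unit = 1.7400 × 40.304 = 70.129 g.
MgO wt% = 70.129 / 208.974 × 100 = 33.56%.

33.56 wt%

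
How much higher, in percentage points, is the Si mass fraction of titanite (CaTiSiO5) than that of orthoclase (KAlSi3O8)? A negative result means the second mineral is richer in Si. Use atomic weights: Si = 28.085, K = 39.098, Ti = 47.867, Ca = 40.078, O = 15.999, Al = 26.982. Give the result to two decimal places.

M(CaTiSiO5) = 196.025 g/mol, so wt% Si = 28.085/196.025 × 100 = 14.33%.
M(KAlSi3O8) = 278.327 g/mol, so wt% Si = 84.255/278.327 × 100 = 30.27%.
14.33 − 30.27 = -15.94 pp.

-15.94 percentage points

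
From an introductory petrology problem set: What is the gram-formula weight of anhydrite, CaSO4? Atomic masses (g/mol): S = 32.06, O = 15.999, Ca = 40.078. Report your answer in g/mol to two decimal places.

136.13 g/mol

The formula mass is the sum 1·40.078 + 1·32.06 + 4·15.999.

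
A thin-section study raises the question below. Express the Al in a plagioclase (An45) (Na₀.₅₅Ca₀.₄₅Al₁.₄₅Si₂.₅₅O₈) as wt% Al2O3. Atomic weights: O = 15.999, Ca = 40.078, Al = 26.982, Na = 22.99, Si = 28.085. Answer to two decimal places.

27.44 wt%

Formula mass = 269.412 g/mol.
1.45 Al → 0.7250 mol Al2O3 per formula unit; M(Al2O3) = 101.961, so Al2O3 mass = 73.922 g.
73.922/269.412 × 100 = 27.44 wt%.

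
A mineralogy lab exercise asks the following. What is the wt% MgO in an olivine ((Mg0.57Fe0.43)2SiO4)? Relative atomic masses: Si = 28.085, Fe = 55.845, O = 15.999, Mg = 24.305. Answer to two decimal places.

M((Mg0.57Fe0.43)2SiO4) = 167.815 g/mol; M(MgO) = 40.304 g/mol.
Moles MgO per formula unit = 1.14 Mg ÷ 1 = 1.1400.
MgO fraction = (1.1400 × 40.304) / 167.815 = 45.947/167.815 = 0.2738.

27.38 wt%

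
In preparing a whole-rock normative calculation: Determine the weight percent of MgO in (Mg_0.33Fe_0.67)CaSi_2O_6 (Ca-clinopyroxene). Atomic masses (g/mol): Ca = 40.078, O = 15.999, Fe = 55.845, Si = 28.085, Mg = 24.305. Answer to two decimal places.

M((Mg_0.33Fe_0.67)CaSi_2O_6) = 237.679 g/mol; M(MgO) = 40.304 g/mol.
Moles MgO per formula unit = 0.33 Mg ÷ 1 = 0.3300.
MgO fraction = (0.3300 × 40.304) / 237.679 = 13.300/237.679 = 0.0560.

5.60 wt%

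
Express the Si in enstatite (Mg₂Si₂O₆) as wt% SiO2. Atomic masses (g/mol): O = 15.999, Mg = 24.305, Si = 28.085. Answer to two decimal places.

Molar mass of Mg₂Si₂O₆ = 2·24.305 + 2·28.085 + 6·15.999 = 200.774 g/mol.
Each formula unit contains 2 Si, equivalent to 2/1 = 2.0000 mol SiO2.
M(SiO2) = 1×28.085 + 2×15.999 = 60.083 g/mol.
Mass of SiO2 per formula unit = 2.0000 × 60.083 = 120.166 g.
SiO2 wt% = 120.166 / 200.774 × 100 = 59.85%.

59.85 wt%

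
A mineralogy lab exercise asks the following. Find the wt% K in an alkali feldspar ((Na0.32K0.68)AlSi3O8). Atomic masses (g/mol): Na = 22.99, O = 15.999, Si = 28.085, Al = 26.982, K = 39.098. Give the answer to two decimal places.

9.73 wt%

Molar mass of (Na0.32K0.68)AlSi3O8: 0.32·22.99 + 0.68·39.098 + 1·26.982 + 3·28.085 + 8·15.999 = 273.172 g/mol.
Mass of K per formula unit: 0.68 × 39.098 = 26.587 g.
Weight fraction K = 26.587 / 273.172 = 0.0973.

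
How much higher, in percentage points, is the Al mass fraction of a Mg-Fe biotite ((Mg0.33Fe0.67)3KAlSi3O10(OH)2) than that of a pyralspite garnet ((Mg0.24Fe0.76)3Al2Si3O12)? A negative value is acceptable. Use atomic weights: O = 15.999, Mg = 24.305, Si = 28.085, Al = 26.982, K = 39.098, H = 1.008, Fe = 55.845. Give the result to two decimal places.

First mineral: 26.982 g Al in 480.649 g formula = 5.61 wt% Al.
Second mineral: 53.964 g Al in 475.033 g formula = 11.36 wt% Al.
5.61% − 11.36% gives a difference of -5.75 percentage points.

-5.75 percentage points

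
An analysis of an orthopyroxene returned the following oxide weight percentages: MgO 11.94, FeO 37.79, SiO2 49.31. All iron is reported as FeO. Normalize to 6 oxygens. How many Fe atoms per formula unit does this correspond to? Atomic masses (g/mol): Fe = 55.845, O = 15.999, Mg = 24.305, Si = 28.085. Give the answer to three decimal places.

1.281 Fe apfu

MgO: 11.94/40.304 = 0.29625 mol → 0.29625 mol Mg, 0.29625 mol O.
FeO: 37.79/71.844 = 0.52600 mol → 0.52600 mol Fe, 0.52600 mol O.
SiO2: 49.31/60.083 = 0.82070 mol → 0.82070 mol Si, 1.64140 mol O.
Total oxygen = 2.46365 mol. Normalization factor = 6/2.46365 = 2.43541.
Fe per 6 O = 0.52600 × 2.43541 = 1.281.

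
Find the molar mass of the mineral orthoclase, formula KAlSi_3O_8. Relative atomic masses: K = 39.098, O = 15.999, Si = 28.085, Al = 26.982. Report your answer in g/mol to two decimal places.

K: 1 × 39.098 = 39.0980
Al: 1 × 26.982 = 26.9820
Si: 3 × 28.085 = 84.2550
O: 8 × 15.999 = 127.9920
Summing the contributions gives the formula mass.

278.33 g/mol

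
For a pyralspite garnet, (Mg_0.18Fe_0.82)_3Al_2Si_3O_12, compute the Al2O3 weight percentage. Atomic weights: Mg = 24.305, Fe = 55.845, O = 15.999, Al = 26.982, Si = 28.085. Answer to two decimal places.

M((Mg_0.18Fe_0.82)_3Al_2Si_3O_12) = 480.710 g/mol; M(Al2O3) = 101.961 g/mol.
Moles Al2O3 per formula unit = 2 Al ÷ 2 = 1.0000.
Al2O3 fraction = (1.0000 × 101.961) / 480.710 = 101.961/480.710 = 0.2121.

21.21 wt%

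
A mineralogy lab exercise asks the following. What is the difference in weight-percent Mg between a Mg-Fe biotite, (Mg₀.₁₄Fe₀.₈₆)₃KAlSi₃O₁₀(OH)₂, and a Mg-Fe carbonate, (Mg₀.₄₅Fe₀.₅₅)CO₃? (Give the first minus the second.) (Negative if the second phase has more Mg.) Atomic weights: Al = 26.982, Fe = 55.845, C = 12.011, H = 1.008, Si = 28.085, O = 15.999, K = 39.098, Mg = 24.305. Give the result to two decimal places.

-8.71 percentage points

Mg in (Mg₀.₁₄Fe₀.₈₆)₃KAlSi₃O₁₀(OH)₂: molar mass 498.627 g/mol; 0.42×24.305 = 10.208 g → 2.05 wt%.
Mg in (Mg₀.₄₅Fe₀.₅₅)CO₃: molar mass 101.660 g/mol; 0.45×24.305 = 10.937 g → 10.76 wt%.
Difference = 2.05 − 10.76 = -8.71 percentage points.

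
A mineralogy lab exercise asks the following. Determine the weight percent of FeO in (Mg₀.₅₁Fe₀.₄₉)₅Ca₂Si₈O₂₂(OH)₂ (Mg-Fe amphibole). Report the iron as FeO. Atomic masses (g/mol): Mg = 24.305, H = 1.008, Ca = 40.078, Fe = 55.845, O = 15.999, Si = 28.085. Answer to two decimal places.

M((Mg₀.₅₁Fe₀.₄₉)₅Ca₂Si₈O₂₂(OH)₂) = 889.626 g/mol; M(FeO) = 71.844 g/mol.
Moles FeO per formula unit = 2.45 Fe ÷ 1 = 2.4500.
FeO fraction = (2.4500 × 71.844) / 889.626 = 176.018/889.626 = 0.1979.

19.79 wt%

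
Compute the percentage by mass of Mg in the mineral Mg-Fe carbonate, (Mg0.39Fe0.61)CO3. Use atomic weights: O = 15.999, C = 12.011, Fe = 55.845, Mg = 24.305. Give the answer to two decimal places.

9.15 mass %

M((Mg0.39Fe0.61)CO3) = 103.552 g/mol.
Mg contributes 0.39 × 24.305 = 9.479 g per mole.
9.479/103.552 = 0.0915 → 9.15%.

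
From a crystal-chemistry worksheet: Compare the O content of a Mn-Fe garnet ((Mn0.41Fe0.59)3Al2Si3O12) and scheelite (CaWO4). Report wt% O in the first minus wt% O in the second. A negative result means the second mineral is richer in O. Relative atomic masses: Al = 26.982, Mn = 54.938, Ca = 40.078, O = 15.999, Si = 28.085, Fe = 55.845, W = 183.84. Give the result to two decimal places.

O in (Mn0.41Fe0.59)3Al2Si3O12: molar mass 496.626 g/mol; 12×15.999 = 191.988 g → 38.66 wt%.
O in CaWO4: molar mass 287.914 g/mol; 4×15.999 = 63.996 g → 22.23 wt%.
Difference = 38.66 − 22.23 = 16.43 percentage points.

16.43 percentage points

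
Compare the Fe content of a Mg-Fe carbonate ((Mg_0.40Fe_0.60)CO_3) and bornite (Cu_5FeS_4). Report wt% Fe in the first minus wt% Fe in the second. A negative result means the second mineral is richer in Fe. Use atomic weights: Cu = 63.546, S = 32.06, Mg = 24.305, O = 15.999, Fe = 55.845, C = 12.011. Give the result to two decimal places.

21.33 percentage points

Fe in (Mg_0.40Fe_0.60)CO_3: molar mass 103.237 g/mol; 0.60×55.845 = 33.507 g → 32.46 wt%.
Fe in Cu_5FeS_4: molar mass 501.815 g/mol; 1×55.845 = 55.845 g → 11.13 wt%.
Difference = 32.46 − 11.13 = 21.33 percentage points.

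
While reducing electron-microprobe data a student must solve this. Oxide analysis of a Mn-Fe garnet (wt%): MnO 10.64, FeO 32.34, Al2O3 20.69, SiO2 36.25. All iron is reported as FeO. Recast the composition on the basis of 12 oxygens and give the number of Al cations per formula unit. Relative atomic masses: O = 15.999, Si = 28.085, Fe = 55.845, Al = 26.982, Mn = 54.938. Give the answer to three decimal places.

2.016 Al apfu

MnO: 10.64/70.937 = 0.14999 mol → 0.14999 mol Mn, 0.14999 mol O.
FeO: 32.34/71.844 = 0.45014 mol → 0.45014 mol Fe, 0.45014 mol O.
Al2O3: 20.69/101.961 = 0.20292 mol → 0.40584 mol Al, 0.60876 mol O.
SiO2: 36.25/60.083 = 0.60333 mol → 0.60333 mol Si, 1.20666 mol O.
Total oxygen = 2.41555 mol. Normalization factor = 12/2.41555 = 4.96781.
Al per 12 O = 0.40584 × 4.96781 = 2.016.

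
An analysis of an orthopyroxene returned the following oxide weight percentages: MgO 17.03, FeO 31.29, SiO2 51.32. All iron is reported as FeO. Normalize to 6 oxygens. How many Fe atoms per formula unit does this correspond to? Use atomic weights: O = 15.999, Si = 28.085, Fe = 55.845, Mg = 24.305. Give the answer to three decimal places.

1.018 Fe apfu

MgO (M=40.304): mol = 0.42254; Mg = 0.42254, O = 0.42254.
FeO (M=71.844): mol = 0.43553; Fe = 0.43553, O = 0.43553.
SiO2 (M=60.083): mol = 0.85415; Si = 0.85415, O = 1.70830.
ΣO = 2.56637; factor = 6/ΣO = 2.33793.
Fe apfu = 0.43553 × 2.33793 = 1.018.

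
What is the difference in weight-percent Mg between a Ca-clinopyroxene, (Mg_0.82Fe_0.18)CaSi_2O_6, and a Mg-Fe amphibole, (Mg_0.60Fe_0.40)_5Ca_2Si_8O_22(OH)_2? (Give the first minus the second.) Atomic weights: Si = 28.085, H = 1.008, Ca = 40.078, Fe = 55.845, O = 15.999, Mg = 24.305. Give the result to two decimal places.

0.64 percentage points

First mineral: 19.930 g Mg in 222.224 g formula = 8.97 wt% Mg.
Second mineral: 72.915 g Mg in 875.433 g formula = 8.33 wt% Mg.
8.97% − 8.33% gives a difference of 0.64 percentage points.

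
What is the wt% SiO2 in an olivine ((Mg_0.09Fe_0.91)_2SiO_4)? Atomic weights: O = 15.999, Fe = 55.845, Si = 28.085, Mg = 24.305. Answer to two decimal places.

Formula mass = 198.094 g/mol.
1 Si → 1.0000 mol SiO2 per formula unit; M(SiO2) = 60.083, so SiO2 mass = 60.083 g.
60.083/198.094 × 100 = 30.33 wt%.

30.33 wt%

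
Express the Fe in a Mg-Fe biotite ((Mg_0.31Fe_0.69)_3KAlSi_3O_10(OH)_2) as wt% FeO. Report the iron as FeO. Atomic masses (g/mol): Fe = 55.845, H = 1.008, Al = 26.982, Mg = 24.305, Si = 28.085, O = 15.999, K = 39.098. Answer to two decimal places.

30.82 wt%

Formula mass = 482.542 g/mol.
2.07 Fe → 2.0700 mol FeO per formula unit; M(FeO) = 71.844, so FeO mass = 148.717 g.
148.717/482.542 × 100 = 30.82 wt%.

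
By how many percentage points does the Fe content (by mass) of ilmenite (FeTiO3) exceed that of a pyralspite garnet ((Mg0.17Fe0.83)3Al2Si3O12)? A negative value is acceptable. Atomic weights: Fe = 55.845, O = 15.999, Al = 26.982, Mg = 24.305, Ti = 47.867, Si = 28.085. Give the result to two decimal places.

7.94 percentage points

Fe in FeTiO3: molar mass 151.709 g/mol; 1×55.845 = 55.845 g → 36.81 wt%.
Fe in (Mg0.17Fe0.83)3Al2Si3O12: molar mass 481.657 g/mol; 2.49×55.845 = 139.054 g → 28.87 wt%.
Difference = 36.81 − 28.87 = 7.94 percentage points.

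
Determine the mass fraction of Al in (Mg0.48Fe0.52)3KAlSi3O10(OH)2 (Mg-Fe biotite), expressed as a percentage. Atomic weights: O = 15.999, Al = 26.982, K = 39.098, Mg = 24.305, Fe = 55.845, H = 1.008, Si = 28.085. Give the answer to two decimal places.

5.78 weight percent

M((Mg0.48Fe0.52)3KAlSi3O10(OH)2) = 466.456 g/mol.
Al contributes 1 × 26.982 = 26.982 g per mole.
26.982/466.456 = 0.0578 → 5.78%.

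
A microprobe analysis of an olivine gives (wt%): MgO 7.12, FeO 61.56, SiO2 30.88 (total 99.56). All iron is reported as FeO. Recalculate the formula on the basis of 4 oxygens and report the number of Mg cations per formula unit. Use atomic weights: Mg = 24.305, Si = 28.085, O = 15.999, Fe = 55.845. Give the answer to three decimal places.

MgO (M=40.304): mol = 0.17666; Mg = 0.17666, O = 0.17666.
FeO (M=71.844): mol = 0.85686; Fe = 0.85686, O = 0.85686.
SiO2 (M=60.083): mol = 0.51396; Si = 0.51396, O = 1.02792.
ΣO = 2.06144; factor = 4/ΣO = 1.94039.
Mg apfu = 0.17666 × 1.94039 = 0.343.

0.343 Mg apfu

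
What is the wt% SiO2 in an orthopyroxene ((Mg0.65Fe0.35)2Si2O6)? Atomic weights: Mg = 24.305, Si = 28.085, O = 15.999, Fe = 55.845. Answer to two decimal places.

53.92 wt%

Formula mass = 222.852 g/mol.
2 Si → 2.0000 mol SiO2 per formula unit; M(SiO2) = 60.083, so SiO2 mass = 120.166 g.
120.166/222.852 × 100 = 53.92 wt%.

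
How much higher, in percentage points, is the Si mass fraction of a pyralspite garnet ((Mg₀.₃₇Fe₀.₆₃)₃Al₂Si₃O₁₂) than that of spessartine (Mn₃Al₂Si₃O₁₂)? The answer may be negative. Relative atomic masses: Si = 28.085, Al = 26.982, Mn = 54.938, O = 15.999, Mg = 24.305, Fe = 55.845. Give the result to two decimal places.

1.19 percentage points

M((Mg₀.₃₇Fe₀.₆₃)₃Al₂Si₃O₁₂) = 462.733 g/mol, so wt% Si = 84.255/462.733 × 100 = 18.21%.
M(Mn₃Al₂Si₃O₁₂) = 495.021 g/mol, so wt% Si = 84.255/495.021 × 100 = 17.02%.
18.21 − 17.02 = 1.19 pp.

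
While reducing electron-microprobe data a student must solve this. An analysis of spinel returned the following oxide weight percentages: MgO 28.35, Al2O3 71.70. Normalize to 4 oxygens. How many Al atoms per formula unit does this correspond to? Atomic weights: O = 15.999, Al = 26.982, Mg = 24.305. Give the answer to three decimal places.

2.000 Al apfu

28.35 wt% MgO ÷ 40.304 g/mol = 0.70340 mol, giving 0.70340 Mg and 0.70340 O.
71.70 wt% Al2O3 ÷ 101.961 g/mol = 0.70321 mol, giving 1.40642 Al and 2.10963 O.
Oxygen sums to 2.81303; scaling by 4/2.81303 = 1.42195 puts the formula on 4 O.
Al: 1.40642 × 1.42195 = 2.000 atoms per formula unit.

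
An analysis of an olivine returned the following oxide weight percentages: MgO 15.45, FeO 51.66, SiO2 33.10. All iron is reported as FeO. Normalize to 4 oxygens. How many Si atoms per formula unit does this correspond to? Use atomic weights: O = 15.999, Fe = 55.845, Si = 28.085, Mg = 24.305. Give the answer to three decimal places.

MgO: 15.45/40.304 = 0.38334 mol → 0.38334 mol Mg, 0.38334 mol O.
FeO: 51.66/71.844 = 0.71906 mol → 0.71906 mol Fe, 0.71906 mol O.
SiO2: 33.10/60.083 = 0.55090 mol → 0.55090 mol Si, 1.10180 mol O.
Total oxygen = 2.20420 mol. Normalization factor = 4/2.20420 = 1.81472.
Si per 4 O = 0.55090 × 1.81472 = 1.000.

1.000 Si apfu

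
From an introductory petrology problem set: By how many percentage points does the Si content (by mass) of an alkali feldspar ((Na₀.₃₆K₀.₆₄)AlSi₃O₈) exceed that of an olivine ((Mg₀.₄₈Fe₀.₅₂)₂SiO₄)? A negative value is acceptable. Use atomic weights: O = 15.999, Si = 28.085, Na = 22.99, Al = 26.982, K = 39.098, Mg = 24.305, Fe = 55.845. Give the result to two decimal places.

First mineral: 84.255 g Si in 272.528 g formula = 30.92 wt% Si.
Second mineral: 28.085 g Si in 173.493 g formula = 16.19 wt% Si.
30.92% − 16.19% gives a difference of 14.73 percentage points.

14.73 percentage points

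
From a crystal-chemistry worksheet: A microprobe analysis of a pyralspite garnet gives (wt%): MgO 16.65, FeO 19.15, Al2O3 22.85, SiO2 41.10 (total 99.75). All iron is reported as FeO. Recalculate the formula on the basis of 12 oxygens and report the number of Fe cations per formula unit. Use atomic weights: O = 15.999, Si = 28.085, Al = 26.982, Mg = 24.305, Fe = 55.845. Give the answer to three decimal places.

16.65 wt% MgO ÷ 40.304 g/mol = 0.41311 mol, giving 0.41311 Mg and 0.41311 O.
19.15 wt% FeO ÷ 71.844 g/mol = 0.26655 mol, giving 0.26655 Fe and 0.26655 O.
22.85 wt% Al2O3 ÷ 101.961 g/mol = 0.22411 mol, giving 0.44822 Al and 0.67233 O.
41.10 wt% SiO2 ÷ 60.083 g/mol = 0.68405 mol, giving 0.68405 Si and 1.36810 O.
Oxygen sums to 2.72009; scaling by 12/2.72009 = 4.41162 puts the formula on 12 O.
Fe: 0.26655 × 4.41162 = 1.176 atoms per formula unit.

1.176 Fe apfu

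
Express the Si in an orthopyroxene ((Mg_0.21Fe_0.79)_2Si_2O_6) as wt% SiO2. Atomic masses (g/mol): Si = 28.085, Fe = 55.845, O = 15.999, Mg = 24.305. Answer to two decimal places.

Molar mass of (Mg_0.21Fe_0.79)_2Si_2O_6 = 0.42*24.305 + 1.58*55.845 + 2*28.085 + 6*15.999 = 250.607 g/mol.
Each formula unit contains 2 Si, equivalent to 2/1 = 2.0000 mol SiO2.
M(SiO2) = 1×28.085 + 2×15.999 = 60.083 g/mol.
Mass of SiO2 per formula unit = 2.0000 × 60.083 = 120.166 g.
SiO2 wt% = 120.166 / 250.607 × 100 = 47.95%.

47.95 wt%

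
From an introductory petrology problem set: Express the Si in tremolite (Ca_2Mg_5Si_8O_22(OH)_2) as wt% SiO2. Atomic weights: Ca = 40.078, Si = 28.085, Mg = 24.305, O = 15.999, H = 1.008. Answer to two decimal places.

Formula mass = 812.353 g/mol.
8 Si → 8.0000 mol SiO2 per formula unit; M(SiO2) = 60.083, so SiO2 mass = 480.664 g.
480.664/812.353 × 100 = 59.17 wt%.

59.17 wt%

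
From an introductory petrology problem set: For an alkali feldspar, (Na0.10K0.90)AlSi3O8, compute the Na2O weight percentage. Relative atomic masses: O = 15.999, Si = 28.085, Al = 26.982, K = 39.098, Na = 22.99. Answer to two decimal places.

M((Na0.10K0.90)AlSi3O8) = 276.716 g/mol; M(Na2O) = 61.979 g/mol.
Moles Na2O per formula unit = 0.10 Na ÷ 2 = 0.0500.
Na2O fraction = (0.0500 × 61.979) / 276.716 = 3.099/276.716 = 0.0112.

1.12 wt%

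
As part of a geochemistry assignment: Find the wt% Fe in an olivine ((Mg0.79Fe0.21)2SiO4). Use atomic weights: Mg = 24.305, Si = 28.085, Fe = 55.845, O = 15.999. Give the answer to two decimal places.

15.24 mass %

Molar mass of (Mg0.79Fe0.21)2SiO4: 1.58*24.305 + 0.42*55.845 + 1*28.085 + 4*15.999 = 153.938 g/mol.
Mass of Fe per formula unit: 0.42 × 55.845 = 23.455 g.
Weight fraction Fe = 23.455 / 153.938 = 0.1524.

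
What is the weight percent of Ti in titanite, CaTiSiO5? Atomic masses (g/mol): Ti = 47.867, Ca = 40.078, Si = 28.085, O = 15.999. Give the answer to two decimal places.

Molar mass of CaTiSiO5: 1*40.078 + 1*47.867 + 1*28.085 + 5*15.999 = 196.025 g/mol.
Mass of Ti per formula unit: 1 × 47.867 = 47.867 g.
Weight fraction Ti = 47.867 / 196.025 = 0.2442.

24.42 wt%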